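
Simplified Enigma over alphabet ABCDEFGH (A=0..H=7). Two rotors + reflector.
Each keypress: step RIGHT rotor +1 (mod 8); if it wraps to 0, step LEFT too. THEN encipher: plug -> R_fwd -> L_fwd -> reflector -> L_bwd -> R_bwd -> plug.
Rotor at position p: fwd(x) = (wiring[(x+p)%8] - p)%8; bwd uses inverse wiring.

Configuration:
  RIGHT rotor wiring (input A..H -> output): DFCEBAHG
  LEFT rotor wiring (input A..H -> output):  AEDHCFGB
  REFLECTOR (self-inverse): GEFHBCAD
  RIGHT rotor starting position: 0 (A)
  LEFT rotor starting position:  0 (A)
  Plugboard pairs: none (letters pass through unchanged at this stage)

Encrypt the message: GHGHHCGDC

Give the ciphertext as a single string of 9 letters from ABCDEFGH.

Char 1 ('G'): step: R->1, L=0; G->plug->G->R->F->L->F->refl->C->L'->E->R'->A->plug->A
Char 2 ('H'): step: R->2, L=0; H->plug->H->R->D->L->H->refl->D->L'->C->R'->B->plug->B
Char 3 ('G'): step: R->3, L=0; G->plug->G->R->C->L->D->refl->H->L'->D->R'->E->plug->E
Char 4 ('H'): step: R->4, L=0; H->plug->H->R->A->L->A->refl->G->L'->G->R'->G->plug->G
Char 5 ('H'): step: R->5, L=0; H->plug->H->R->E->L->C->refl->F->L'->F->R'->F->plug->F
Char 6 ('C'): step: R->6, L=0; C->plug->C->R->F->L->F->refl->C->L'->E->R'->E->plug->E
Char 7 ('G'): step: R->7, L=0; G->plug->G->R->B->L->E->refl->B->L'->H->R'->A->plug->A
Char 8 ('D'): step: R->0, L->1 (L advanced); D->plug->D->R->E->L->E->refl->B->L'->D->R'->A->plug->A
Char 9 ('C'): step: R->1, L=1; C->plug->C->R->D->L->B->refl->E->L'->E->R'->A->plug->A

Answer: ABEGFEAAA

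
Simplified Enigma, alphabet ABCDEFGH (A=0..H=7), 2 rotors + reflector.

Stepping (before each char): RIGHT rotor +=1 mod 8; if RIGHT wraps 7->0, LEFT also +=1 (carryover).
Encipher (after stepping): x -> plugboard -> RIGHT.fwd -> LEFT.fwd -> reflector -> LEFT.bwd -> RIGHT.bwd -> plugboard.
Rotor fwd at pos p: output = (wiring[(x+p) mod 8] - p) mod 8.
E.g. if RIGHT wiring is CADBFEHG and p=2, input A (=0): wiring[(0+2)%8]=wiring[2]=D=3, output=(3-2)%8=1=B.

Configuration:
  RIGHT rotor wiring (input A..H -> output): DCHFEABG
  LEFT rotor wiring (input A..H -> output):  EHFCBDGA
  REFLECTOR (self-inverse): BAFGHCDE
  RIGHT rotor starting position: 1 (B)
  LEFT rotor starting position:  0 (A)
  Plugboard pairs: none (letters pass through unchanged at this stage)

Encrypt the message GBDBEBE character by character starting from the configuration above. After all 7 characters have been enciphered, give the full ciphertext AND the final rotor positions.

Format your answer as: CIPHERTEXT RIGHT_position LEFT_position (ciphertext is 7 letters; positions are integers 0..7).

Char 1 ('G'): step: R->2, L=0; G->plug->G->R->B->L->H->refl->E->L'->A->R'->H->plug->H
Char 2 ('B'): step: R->3, L=0; B->plug->B->R->B->L->H->refl->E->L'->A->R'->F->plug->F
Char 3 ('D'): step: R->4, L=0; D->plug->D->R->C->L->F->refl->C->L'->D->R'->G->plug->G
Char 4 ('B'): step: R->5, L=0; B->plug->B->R->E->L->B->refl->A->L'->H->R'->H->plug->H
Char 5 ('E'): step: R->6, L=0; E->plug->E->R->B->L->H->refl->E->L'->A->R'->B->plug->B
Char 6 ('B'): step: R->7, L=0; B->plug->B->R->E->L->B->refl->A->L'->H->R'->A->plug->A
Char 7 ('E'): step: R->0, L->1 (L advanced); E->plug->E->R->E->L->C->refl->F->L'->F->R'->D->plug->D
Final: ciphertext=HFGHBAD, RIGHT=0, LEFT=1

Answer: HFGHBAD 0 1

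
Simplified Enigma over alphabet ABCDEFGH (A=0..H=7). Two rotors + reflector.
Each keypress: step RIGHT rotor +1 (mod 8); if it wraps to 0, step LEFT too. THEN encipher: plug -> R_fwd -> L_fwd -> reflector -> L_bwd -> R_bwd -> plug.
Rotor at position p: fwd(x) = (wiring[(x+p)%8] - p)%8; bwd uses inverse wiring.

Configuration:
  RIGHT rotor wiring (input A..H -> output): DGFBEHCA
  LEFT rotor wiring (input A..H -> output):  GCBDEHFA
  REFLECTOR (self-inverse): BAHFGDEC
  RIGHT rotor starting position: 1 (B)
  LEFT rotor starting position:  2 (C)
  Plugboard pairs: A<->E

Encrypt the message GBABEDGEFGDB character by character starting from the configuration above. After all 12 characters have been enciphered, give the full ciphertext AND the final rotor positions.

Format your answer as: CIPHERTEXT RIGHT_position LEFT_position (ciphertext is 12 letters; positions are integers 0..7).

Char 1 ('G'): step: R->2, L=2; G->plug->G->R->B->L->B->refl->A->L'->H->R'->B->plug->B
Char 2 ('B'): step: R->3, L=2; B->plug->B->R->B->L->B->refl->A->L'->H->R'->D->plug->D
Char 3 ('A'): step: R->4, L=2; A->plug->E->R->H->L->A->refl->B->L'->B->R'->G->plug->G
Char 4 ('B'): step: R->5, L=2; B->plug->B->R->F->L->G->refl->E->L'->G->R'->D->plug->D
Char 5 ('E'): step: R->6, L=2; E->plug->A->R->E->L->D->refl->F->L'->D->R'->F->plug->F
Char 6 ('D'): step: R->7, L=2; D->plug->D->R->G->L->E->refl->G->L'->F->R'->F->plug->F
Char 7 ('G'): step: R->0, L->3 (L advanced); G->plug->G->R->C->L->E->refl->G->L'->H->R'->F->plug->F
Char 8 ('E'): step: R->1, L=3; E->plug->A->R->F->L->D->refl->F->L'->E->R'->B->plug->B
Char 9 ('F'): step: R->2, L=3; F->plug->F->R->G->L->H->refl->C->L'->D->R'->A->plug->E
Char 10 ('G'): step: R->3, L=3; G->plug->G->R->D->L->C->refl->H->L'->G->R'->A->plug->E
Char 11 ('D'): step: R->4, L=3; D->plug->D->R->E->L->F->refl->D->L'->F->R'->H->plug->H
Char 12 ('B'): step: R->5, L=3; B->plug->B->R->F->L->D->refl->F->L'->E->R'->G->plug->G
Final: ciphertext=BDGDFFFBEEHG, RIGHT=5, LEFT=3

Answer: BDGDFFFBEEHG 5 3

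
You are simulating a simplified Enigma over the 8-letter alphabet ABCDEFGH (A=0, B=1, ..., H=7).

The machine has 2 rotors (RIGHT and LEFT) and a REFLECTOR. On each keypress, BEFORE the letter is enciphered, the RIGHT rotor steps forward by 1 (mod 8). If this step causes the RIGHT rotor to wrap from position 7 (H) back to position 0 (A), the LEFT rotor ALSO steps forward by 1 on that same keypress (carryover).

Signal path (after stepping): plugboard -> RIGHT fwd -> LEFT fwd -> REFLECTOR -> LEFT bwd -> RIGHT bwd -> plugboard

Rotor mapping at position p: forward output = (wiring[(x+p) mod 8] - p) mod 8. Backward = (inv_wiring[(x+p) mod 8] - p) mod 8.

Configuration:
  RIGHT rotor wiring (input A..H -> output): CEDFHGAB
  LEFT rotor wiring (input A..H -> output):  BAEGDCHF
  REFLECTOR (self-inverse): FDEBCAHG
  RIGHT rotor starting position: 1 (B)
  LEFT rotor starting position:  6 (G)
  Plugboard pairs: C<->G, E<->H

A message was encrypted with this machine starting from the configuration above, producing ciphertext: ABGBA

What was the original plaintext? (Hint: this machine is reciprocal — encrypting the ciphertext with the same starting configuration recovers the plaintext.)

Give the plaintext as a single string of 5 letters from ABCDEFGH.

Answer: DCEHE

Derivation:
Char 1 ('A'): step: R->2, L=6; A->plug->A->R->B->L->H->refl->G->L'->E->R'->D->plug->D
Char 2 ('B'): step: R->3, L=6; B->plug->B->R->E->L->G->refl->H->L'->B->R'->G->plug->C
Char 3 ('G'): step: R->4, L=6; G->plug->C->R->E->L->G->refl->H->L'->B->R'->H->plug->E
Char 4 ('B'): step: R->5, L=6; B->plug->B->R->D->L->C->refl->E->L'->H->R'->E->plug->H
Char 5 ('A'): step: R->6, L=6; A->plug->A->R->C->L->D->refl->B->L'->A->R'->H->plug->E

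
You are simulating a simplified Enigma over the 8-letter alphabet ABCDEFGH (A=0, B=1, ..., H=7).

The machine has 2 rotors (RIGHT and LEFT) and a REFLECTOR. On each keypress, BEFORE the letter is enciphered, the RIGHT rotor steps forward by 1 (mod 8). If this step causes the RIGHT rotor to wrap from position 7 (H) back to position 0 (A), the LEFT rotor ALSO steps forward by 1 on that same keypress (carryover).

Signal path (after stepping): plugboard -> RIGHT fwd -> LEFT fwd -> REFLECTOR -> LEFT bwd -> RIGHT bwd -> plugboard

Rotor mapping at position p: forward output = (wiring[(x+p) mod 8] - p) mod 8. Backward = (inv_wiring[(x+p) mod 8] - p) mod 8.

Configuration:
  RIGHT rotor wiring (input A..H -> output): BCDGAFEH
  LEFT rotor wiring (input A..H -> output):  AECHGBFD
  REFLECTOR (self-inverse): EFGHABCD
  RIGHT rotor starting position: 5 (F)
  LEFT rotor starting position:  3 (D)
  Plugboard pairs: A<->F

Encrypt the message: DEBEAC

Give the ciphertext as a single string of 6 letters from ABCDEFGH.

Answer: AAFCBD

Derivation:
Char 1 ('D'): step: R->6, L=3; D->plug->D->R->E->L->A->refl->E->L'->A->R'->F->plug->A
Char 2 ('E'): step: R->7, L=3; E->plug->E->R->H->L->H->refl->D->L'->B->R'->F->plug->A
Char 3 ('B'): step: R->0, L->4 (L advanced); B->plug->B->R->C->L->B->refl->F->L'->B->R'->A->plug->F
Char 4 ('E'): step: R->1, L=4; E->plug->E->R->E->L->E->refl->A->L'->F->R'->C->plug->C
Char 5 ('A'): step: R->2, L=4; A->plug->F->R->F->L->A->refl->E->L'->E->R'->B->plug->B
Char 6 ('C'): step: R->3, L=4; C->plug->C->R->C->L->B->refl->F->L'->B->R'->D->plug->D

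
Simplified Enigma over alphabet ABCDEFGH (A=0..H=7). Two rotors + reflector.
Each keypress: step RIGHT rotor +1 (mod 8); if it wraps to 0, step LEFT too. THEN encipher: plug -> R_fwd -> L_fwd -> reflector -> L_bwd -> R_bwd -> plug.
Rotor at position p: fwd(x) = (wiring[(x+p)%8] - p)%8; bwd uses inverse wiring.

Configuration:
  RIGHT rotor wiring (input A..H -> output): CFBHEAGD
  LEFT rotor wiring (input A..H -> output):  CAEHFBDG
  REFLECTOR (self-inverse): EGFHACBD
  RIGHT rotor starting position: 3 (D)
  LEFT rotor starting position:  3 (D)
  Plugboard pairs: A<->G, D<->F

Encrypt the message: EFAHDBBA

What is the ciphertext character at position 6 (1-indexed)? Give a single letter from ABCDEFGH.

Char 1 ('E'): step: R->4, L=3; E->plug->E->R->G->L->F->refl->C->L'->B->R'->F->plug->D
Char 2 ('F'): step: R->5, L=3; F->plug->D->R->F->L->H->refl->D->L'->E->R'->F->plug->D
Char 3 ('A'): step: R->6, L=3; A->plug->G->R->G->L->F->refl->C->L'->B->R'->F->plug->D
Char 4 ('H'): step: R->7, L=3; H->plug->H->R->H->L->B->refl->G->L'->C->R'->D->plug->F
Char 5 ('D'): step: R->0, L->4 (L advanced); D->plug->F->R->A->L->B->refl->G->L'->E->R'->E->plug->E
Char 6 ('B'): step: R->1, L=4; B->plug->B->R->A->L->B->refl->G->L'->E->R'->A->plug->G

G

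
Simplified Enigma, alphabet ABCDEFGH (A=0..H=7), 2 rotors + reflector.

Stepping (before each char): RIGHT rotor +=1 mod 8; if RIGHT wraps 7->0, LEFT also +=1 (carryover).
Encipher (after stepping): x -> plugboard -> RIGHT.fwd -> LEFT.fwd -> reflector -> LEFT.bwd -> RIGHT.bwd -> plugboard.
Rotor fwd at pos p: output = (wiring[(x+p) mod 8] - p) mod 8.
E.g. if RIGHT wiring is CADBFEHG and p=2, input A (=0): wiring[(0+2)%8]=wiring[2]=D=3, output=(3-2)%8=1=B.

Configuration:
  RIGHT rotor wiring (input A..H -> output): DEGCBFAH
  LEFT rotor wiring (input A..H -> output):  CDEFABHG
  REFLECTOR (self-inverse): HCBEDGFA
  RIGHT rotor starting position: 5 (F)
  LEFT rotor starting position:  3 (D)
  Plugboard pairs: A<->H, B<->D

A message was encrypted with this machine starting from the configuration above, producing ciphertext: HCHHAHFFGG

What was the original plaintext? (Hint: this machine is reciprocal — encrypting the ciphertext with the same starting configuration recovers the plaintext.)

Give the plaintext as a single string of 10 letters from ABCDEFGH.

Answer: DGAFDAGAAC

Derivation:
Char 1 ('H'): step: R->6, L=3; H->plug->A->R->C->L->G->refl->F->L'->B->R'->B->plug->D
Char 2 ('C'): step: R->7, L=3; C->plug->C->R->F->L->H->refl->A->L'->G->R'->G->plug->G
Char 3 ('H'): step: R->0, L->4 (L advanced); H->plug->A->R->D->L->C->refl->B->L'->H->R'->H->plug->A
Char 4 ('H'): step: R->1, L=4; H->plug->A->R->D->L->C->refl->B->L'->H->R'->F->plug->F
Char 5 ('A'): step: R->2, L=4; A->plug->H->R->C->L->D->refl->E->L'->A->R'->B->plug->D
Char 6 ('H'): step: R->3, L=4; H->plug->A->R->H->L->B->refl->C->L'->D->R'->H->plug->A
Char 7 ('F'): step: R->4, L=4; F->plug->F->R->A->L->E->refl->D->L'->C->R'->G->plug->G
Char 8 ('F'): step: R->5, L=4; F->plug->F->R->B->L->F->refl->G->L'->E->R'->H->plug->A
Char 9 ('G'): step: R->6, L=4; G->plug->G->R->D->L->C->refl->B->L'->H->R'->H->plug->A
Char 10 ('G'): step: R->7, L=4; G->plug->G->R->G->L->A->refl->H->L'->F->R'->C->plug->C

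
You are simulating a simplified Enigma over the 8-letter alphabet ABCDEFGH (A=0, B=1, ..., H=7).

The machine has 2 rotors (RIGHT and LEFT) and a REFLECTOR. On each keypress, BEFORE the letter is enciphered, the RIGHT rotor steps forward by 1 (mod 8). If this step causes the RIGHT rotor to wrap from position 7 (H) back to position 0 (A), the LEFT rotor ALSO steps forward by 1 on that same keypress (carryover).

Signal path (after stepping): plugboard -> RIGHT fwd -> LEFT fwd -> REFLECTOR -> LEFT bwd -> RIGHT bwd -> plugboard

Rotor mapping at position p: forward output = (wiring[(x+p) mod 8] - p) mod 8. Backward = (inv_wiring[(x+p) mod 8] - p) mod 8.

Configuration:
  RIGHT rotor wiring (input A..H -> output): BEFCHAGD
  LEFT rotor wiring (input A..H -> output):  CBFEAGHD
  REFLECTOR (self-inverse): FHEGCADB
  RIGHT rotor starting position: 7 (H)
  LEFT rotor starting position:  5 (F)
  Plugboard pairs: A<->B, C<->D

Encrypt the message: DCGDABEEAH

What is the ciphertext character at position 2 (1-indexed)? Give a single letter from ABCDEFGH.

Char 1 ('D'): step: R->0, L->6 (L advanced); D->plug->C->R->F->L->G->refl->D->L'->D->R'->H->plug->H
Char 2 ('C'): step: R->1, L=6; C->plug->D->R->G->L->C->refl->E->L'->C->R'->G->plug->G

G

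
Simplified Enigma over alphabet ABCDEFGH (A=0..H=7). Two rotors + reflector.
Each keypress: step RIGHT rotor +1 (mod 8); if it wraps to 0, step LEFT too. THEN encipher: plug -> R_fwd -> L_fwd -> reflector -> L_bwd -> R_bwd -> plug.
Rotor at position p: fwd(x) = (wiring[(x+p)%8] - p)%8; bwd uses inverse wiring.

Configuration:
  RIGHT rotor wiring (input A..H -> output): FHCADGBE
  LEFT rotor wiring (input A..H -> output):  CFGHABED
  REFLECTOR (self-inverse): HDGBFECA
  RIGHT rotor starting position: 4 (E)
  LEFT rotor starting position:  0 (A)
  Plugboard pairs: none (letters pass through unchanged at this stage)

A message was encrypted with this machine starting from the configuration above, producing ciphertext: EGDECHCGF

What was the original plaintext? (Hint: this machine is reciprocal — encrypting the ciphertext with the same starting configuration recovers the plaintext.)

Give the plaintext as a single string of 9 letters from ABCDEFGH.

Char 1 ('E'): step: R->5, L=0; E->plug->E->R->C->L->G->refl->C->L'->A->R'->D->plug->D
Char 2 ('G'): step: R->6, L=0; G->plug->G->R->F->L->B->refl->D->L'->H->R'->C->plug->C
Char 3 ('D'): step: R->7, L=0; D->plug->D->R->D->L->H->refl->A->L'->E->R'->F->plug->F
Char 4 ('E'): step: R->0, L->1 (L advanced); E->plug->E->R->D->L->H->refl->A->L'->E->R'->H->plug->H
Char 5 ('C'): step: R->1, L=1; C->plug->C->R->H->L->B->refl->D->L'->F->R'->E->plug->E
Char 6 ('H'): step: R->2, L=1; H->plug->H->R->F->L->D->refl->B->L'->H->R'->E->plug->E
Char 7 ('C'): step: R->3, L=1; C->plug->C->R->D->L->H->refl->A->L'->E->R'->G->plug->G
Char 8 ('G'): step: R->4, L=1; G->plug->G->R->G->L->C->refl->G->L'->C->R'->B->plug->B
Char 9 ('F'): step: R->5, L=1; F->plug->F->R->F->L->D->refl->B->L'->H->R'->C->plug->C

Answer: DCFHEEGBC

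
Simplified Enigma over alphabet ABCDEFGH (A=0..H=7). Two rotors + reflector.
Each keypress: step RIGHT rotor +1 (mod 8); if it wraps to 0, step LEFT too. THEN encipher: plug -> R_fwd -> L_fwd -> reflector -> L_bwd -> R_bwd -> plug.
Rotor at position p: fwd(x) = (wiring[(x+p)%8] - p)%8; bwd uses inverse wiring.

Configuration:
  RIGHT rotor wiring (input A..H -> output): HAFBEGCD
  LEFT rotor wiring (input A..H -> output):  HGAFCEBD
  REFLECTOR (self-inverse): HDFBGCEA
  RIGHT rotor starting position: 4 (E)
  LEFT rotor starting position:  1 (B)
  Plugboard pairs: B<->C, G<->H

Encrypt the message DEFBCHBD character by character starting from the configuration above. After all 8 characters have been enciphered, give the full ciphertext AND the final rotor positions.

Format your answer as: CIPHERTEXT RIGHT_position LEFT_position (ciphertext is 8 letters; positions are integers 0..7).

Answer: GDBDHFAA 4 2

Derivation:
Char 1 ('D'): step: R->5, L=1; D->plug->D->R->C->L->E->refl->G->L'->H->R'->H->plug->G
Char 2 ('E'): step: R->6, L=1; E->plug->E->R->H->L->G->refl->E->L'->C->R'->D->plug->D
Char 3 ('F'): step: R->7, L=1; F->plug->F->R->F->L->A->refl->H->L'->B->R'->C->plug->B
Char 4 ('B'): step: R->0, L->2 (L advanced); B->plug->C->R->F->L->B->refl->D->L'->B->R'->D->plug->D
Char 5 ('C'): step: R->1, L=2; C->plug->B->R->E->L->H->refl->A->L'->C->R'->G->plug->H
Char 6 ('H'): step: R->2, L=2; H->plug->G->R->F->L->B->refl->D->L'->B->R'->F->plug->F
Char 7 ('B'): step: R->3, L=2; B->plug->C->R->D->L->C->refl->F->L'->G->R'->A->plug->A
Char 8 ('D'): step: R->4, L=2; D->plug->D->R->H->L->E->refl->G->L'->A->R'->A->plug->A
Final: ciphertext=GDBDHFAA, RIGHT=4, LEFT=2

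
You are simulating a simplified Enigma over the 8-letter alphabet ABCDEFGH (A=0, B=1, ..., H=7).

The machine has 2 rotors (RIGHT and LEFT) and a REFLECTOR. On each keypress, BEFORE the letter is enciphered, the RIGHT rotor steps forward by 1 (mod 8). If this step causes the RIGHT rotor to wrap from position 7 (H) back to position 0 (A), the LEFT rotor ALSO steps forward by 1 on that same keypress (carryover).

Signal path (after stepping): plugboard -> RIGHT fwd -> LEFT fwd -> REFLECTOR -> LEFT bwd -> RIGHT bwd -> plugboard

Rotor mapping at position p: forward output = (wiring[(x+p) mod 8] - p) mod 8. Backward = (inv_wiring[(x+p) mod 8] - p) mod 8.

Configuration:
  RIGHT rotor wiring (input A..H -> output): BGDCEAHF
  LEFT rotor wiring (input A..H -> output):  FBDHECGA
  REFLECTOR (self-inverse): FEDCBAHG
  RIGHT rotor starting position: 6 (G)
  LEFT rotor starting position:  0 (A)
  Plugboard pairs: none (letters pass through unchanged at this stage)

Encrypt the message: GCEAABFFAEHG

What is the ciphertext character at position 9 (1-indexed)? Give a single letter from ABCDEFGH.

Char 1 ('G'): step: R->7, L=0; G->plug->G->R->B->L->B->refl->E->L'->E->R'->D->plug->D
Char 2 ('C'): step: R->0, L->1 (L advanced); C->plug->C->R->D->L->D->refl->C->L'->B->R'->A->plug->A
Char 3 ('E'): step: R->1, L=1; E->plug->E->R->H->L->E->refl->B->L'->E->R'->G->plug->G
Char 4 ('A'): step: R->2, L=1; A->plug->A->R->B->L->C->refl->D->L'->D->R'->F->plug->F
Char 5 ('A'): step: R->3, L=1; A->plug->A->R->H->L->E->refl->B->L'->E->R'->D->plug->D
Char 6 ('B'): step: R->4, L=1; B->plug->B->R->E->L->B->refl->E->L'->H->R'->G->plug->G
Char 7 ('F'): step: R->5, L=1; F->plug->F->R->G->L->H->refl->G->L'->C->R'->B->plug->B
Char 8 ('F'): step: R->6, L=1; F->plug->F->R->E->L->B->refl->E->L'->H->R'->B->plug->B
Char 9 ('A'): step: R->7, L=1; A->plug->A->R->G->L->H->refl->G->L'->C->R'->B->plug->B

B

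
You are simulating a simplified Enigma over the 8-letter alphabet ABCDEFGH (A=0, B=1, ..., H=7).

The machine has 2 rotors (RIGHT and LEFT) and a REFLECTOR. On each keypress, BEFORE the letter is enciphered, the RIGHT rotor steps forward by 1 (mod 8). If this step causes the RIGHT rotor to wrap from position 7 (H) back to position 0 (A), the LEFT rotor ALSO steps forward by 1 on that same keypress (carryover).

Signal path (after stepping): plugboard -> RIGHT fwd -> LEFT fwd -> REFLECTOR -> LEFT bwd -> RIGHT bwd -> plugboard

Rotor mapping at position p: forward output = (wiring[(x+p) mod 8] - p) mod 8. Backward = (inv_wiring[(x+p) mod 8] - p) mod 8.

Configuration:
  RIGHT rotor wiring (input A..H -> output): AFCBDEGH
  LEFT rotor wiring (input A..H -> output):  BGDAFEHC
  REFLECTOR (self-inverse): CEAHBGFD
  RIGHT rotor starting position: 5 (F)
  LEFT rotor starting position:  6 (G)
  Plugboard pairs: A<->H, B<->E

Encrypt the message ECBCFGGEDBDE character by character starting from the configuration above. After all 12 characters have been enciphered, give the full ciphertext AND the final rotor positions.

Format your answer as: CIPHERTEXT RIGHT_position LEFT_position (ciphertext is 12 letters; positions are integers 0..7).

Answer: HBFDGEAHEHFH 1 0

Derivation:
Char 1 ('E'): step: R->6, L=6; E->plug->B->R->B->L->E->refl->B->L'->A->R'->A->plug->H
Char 2 ('C'): step: R->7, L=6; C->plug->C->R->G->L->H->refl->D->L'->C->R'->E->plug->B
Char 3 ('B'): step: R->0, L->7 (L advanced); B->plug->E->R->D->L->E->refl->B->L'->E->R'->F->plug->F
Char 4 ('C'): step: R->1, L=7; C->plug->C->R->A->L->D->refl->H->L'->C->R'->D->plug->D
Char 5 ('F'): step: R->2, L=7; F->plug->F->R->F->L->G->refl->F->L'->G->R'->G->plug->G
Char 6 ('G'): step: R->3, L=7; G->plug->G->R->C->L->H->refl->D->L'->A->R'->B->plug->E
Char 7 ('G'): step: R->4, L=7; G->plug->G->R->G->L->F->refl->G->L'->F->R'->H->plug->A
Char 8 ('E'): step: R->5, L=7; E->plug->B->R->B->L->C->refl->A->L'->H->R'->A->plug->H
Char 9 ('D'): step: R->6, L=7; D->plug->D->R->H->L->A->refl->C->L'->B->R'->B->plug->E
Char 10 ('B'): step: R->7, L=7; B->plug->E->R->C->L->H->refl->D->L'->A->R'->A->plug->H
Char 11 ('D'): step: R->0, L->0 (L advanced); D->plug->D->R->B->L->G->refl->F->L'->E->R'->F->plug->F
Char 12 ('E'): step: R->1, L=0; E->plug->B->R->B->L->G->refl->F->L'->E->R'->A->plug->H
Final: ciphertext=HBFDGEAHEHFH, RIGHT=1, LEFT=0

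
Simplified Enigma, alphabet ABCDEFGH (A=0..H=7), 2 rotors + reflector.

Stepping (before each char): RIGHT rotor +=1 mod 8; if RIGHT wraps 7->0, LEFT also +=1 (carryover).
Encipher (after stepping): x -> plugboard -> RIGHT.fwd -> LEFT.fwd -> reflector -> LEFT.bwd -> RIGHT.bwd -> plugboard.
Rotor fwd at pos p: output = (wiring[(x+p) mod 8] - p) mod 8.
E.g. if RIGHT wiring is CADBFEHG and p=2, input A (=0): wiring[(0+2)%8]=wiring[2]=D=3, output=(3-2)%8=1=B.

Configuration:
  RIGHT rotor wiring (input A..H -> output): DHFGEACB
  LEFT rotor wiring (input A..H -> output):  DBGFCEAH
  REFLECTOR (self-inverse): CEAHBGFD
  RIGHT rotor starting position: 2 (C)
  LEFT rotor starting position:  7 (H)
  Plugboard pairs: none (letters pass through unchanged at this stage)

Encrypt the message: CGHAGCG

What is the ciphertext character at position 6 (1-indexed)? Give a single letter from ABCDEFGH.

Char 1 ('C'): step: R->3, L=7; C->plug->C->R->F->L->D->refl->H->L'->D->R'->A->plug->A
Char 2 ('G'): step: R->4, L=7; G->plug->G->R->B->L->E->refl->B->L'->H->R'->E->plug->E
Char 3 ('H'): step: R->5, L=7; H->plug->H->R->H->L->B->refl->E->L'->B->R'->G->plug->G
Char 4 ('A'): step: R->6, L=7; A->plug->A->R->E->L->G->refl->F->L'->G->R'->G->plug->G
Char 5 ('G'): step: R->7, L=7; G->plug->G->R->B->L->E->refl->B->L'->H->R'->E->plug->E
Char 6 ('C'): step: R->0, L->0 (L advanced); C->plug->C->R->F->L->E->refl->B->L'->B->R'->H->plug->H

H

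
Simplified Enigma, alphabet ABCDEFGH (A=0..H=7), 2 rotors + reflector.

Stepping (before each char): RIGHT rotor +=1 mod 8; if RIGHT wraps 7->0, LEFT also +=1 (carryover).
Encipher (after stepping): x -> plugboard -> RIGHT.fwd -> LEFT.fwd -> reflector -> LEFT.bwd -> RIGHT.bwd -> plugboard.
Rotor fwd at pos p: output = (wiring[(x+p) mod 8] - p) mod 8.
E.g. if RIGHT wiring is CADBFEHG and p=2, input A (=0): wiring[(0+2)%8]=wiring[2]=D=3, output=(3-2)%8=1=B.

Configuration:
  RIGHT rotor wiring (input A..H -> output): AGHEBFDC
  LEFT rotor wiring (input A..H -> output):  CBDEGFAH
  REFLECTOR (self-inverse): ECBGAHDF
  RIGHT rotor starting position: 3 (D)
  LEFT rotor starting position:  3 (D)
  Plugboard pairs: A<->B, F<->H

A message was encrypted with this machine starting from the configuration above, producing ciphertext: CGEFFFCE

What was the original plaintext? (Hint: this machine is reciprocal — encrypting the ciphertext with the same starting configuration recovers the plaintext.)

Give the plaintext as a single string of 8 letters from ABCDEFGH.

Answer: EFHCCHAC

Derivation:
Char 1 ('C'): step: R->4, L=3; C->plug->C->R->H->L->A->refl->E->L'->E->R'->E->plug->E
Char 2 ('G'): step: R->5, L=3; G->plug->G->R->H->L->A->refl->E->L'->E->R'->H->plug->F
Char 3 ('E'): step: R->6, L=3; E->plug->E->R->B->L->D->refl->G->L'->G->R'->F->plug->H
Char 4 ('F'): step: R->7, L=3; F->plug->H->R->E->L->E->refl->A->L'->H->R'->C->plug->C
Char 5 ('F'): step: R->0, L->4 (L advanced); F->plug->H->R->C->L->E->refl->A->L'->H->R'->C->plug->C
Char 6 ('F'): step: R->1, L=4; F->plug->H->R->H->L->A->refl->E->L'->C->R'->F->plug->H
Char 7 ('C'): step: R->2, L=4; C->plug->C->R->H->L->A->refl->E->L'->C->R'->B->plug->A
Char 8 ('E'): step: R->3, L=4; E->plug->E->R->H->L->A->refl->E->L'->C->R'->C->plug->C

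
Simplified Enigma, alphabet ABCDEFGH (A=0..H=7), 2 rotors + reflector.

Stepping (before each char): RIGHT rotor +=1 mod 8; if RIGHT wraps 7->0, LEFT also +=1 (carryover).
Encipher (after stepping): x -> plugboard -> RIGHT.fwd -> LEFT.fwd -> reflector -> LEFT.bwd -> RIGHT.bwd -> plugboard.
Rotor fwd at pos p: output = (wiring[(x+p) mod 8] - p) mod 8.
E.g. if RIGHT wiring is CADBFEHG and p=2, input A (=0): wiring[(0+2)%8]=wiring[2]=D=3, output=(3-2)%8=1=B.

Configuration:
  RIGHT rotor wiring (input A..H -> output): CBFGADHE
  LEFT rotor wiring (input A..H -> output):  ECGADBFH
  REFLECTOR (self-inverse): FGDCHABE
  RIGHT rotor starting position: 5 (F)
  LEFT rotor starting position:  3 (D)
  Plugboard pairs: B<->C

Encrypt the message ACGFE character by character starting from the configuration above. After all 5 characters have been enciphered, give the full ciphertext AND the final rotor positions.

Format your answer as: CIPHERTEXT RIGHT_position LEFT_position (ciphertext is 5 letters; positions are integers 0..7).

Char 1 ('A'): step: R->6, L=3; A->plug->A->R->B->L->A->refl->F->L'->A->R'->F->plug->F
Char 2 ('C'): step: R->7, L=3; C->plug->B->R->D->L->C->refl->D->L'->H->R'->E->plug->E
Char 3 ('G'): step: R->0, L->4 (L advanced); G->plug->G->R->H->L->E->refl->H->L'->A->R'->E->plug->E
Char 4 ('F'): step: R->1, L=4; F->plug->F->R->G->L->C->refl->D->L'->D->R'->G->plug->G
Char 5 ('E'): step: R->2, L=4; E->plug->E->R->F->L->G->refl->B->L'->C->R'->F->plug->F
Final: ciphertext=FEEGF, RIGHT=2, LEFT=4

Answer: FEEGF 2 4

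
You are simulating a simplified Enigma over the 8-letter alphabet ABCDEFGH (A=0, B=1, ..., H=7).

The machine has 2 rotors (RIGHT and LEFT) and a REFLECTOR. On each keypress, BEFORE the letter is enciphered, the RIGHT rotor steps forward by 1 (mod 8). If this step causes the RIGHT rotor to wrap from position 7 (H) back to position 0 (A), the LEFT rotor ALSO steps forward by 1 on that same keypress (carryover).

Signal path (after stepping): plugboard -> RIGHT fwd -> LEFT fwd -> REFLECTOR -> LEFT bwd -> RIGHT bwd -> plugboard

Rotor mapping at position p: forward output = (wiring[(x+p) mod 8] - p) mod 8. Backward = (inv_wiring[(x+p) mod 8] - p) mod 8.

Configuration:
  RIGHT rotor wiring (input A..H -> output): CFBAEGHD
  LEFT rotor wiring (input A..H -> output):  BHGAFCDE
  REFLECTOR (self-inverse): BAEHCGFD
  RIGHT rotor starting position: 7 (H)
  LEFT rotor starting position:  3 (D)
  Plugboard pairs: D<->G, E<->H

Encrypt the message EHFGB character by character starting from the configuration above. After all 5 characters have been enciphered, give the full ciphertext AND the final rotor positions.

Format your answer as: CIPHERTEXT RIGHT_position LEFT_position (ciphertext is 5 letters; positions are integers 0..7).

Char 1 ('E'): step: R->0, L->4 (L advanced); E->plug->H->R->D->L->A->refl->B->L'->A->R'->D->plug->G
Char 2 ('H'): step: R->1, L=4; H->plug->E->R->F->L->D->refl->H->L'->C->R'->G->plug->D
Char 3 ('F'): step: R->2, L=4; F->plug->F->R->B->L->G->refl->F->L'->E->R'->D->plug->G
Char 4 ('G'): step: R->3, L=4; G->plug->D->R->E->L->F->refl->G->L'->B->R'->B->plug->B
Char 5 ('B'): step: R->4, L=4; B->plug->B->R->C->L->H->refl->D->L'->F->R'->G->plug->D
Final: ciphertext=GDGBD, RIGHT=4, LEFT=4

Answer: GDGBD 4 4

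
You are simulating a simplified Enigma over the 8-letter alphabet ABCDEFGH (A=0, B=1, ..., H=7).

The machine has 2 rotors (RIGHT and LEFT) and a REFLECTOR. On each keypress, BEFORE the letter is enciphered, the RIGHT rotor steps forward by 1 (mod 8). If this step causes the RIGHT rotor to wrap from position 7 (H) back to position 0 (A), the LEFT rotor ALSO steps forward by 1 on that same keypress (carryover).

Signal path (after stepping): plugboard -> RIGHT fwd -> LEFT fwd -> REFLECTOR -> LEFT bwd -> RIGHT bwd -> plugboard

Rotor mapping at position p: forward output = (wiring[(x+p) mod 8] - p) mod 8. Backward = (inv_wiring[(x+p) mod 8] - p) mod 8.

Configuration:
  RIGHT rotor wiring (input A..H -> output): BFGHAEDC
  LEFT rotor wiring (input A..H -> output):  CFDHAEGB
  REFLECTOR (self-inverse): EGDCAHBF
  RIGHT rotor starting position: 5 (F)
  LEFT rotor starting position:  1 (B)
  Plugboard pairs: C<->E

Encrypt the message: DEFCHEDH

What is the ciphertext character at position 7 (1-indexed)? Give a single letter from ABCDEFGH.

Char 1 ('D'): step: R->6, L=1; D->plug->D->R->H->L->B->refl->G->L'->C->R'->G->plug->G
Char 2 ('E'): step: R->7, L=1; E->plug->C->R->G->L->A->refl->E->L'->A->R'->E->plug->C
Char 3 ('F'): step: R->0, L->2 (L advanced); F->plug->F->R->E->L->E->refl->A->L'->G->R'->C->plug->E
Char 4 ('C'): step: R->1, L=2; C->plug->E->R->D->L->C->refl->D->L'->H->R'->D->plug->D
Char 5 ('H'): step: R->2, L=2; H->plug->H->R->D->L->C->refl->D->L'->H->R'->G->plug->G
Char 6 ('E'): step: R->3, L=2; E->plug->C->R->B->L->F->refl->H->L'->F->R'->B->plug->B
Char 7 ('D'): step: R->4, L=2; D->plug->D->R->G->L->A->refl->E->L'->E->R'->A->plug->A

A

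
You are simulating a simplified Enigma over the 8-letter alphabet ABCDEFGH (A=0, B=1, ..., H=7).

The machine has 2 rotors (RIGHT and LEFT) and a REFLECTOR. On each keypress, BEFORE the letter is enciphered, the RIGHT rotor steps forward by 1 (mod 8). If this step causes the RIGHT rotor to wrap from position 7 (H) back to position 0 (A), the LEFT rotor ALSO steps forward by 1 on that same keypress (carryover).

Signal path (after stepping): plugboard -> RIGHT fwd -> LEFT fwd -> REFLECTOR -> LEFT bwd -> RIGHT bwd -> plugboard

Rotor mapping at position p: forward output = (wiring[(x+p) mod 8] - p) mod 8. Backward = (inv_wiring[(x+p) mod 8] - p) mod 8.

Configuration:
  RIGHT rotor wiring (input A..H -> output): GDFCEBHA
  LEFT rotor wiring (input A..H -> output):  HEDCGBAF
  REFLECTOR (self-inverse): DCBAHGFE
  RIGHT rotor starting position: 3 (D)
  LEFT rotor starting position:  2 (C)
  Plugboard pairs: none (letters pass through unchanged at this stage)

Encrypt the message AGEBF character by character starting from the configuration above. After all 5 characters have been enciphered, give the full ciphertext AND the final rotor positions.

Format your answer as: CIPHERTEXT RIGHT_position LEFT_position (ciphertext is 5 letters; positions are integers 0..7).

Char 1 ('A'): step: R->4, L=2; A->plug->A->R->A->L->B->refl->C->L'->H->R'->F->plug->F
Char 2 ('G'): step: R->5, L=2; G->plug->G->R->F->L->D->refl->A->L'->B->R'->D->plug->D
Char 3 ('E'): step: R->6, L=2; E->plug->E->R->H->L->C->refl->B->L'->A->R'->C->plug->C
Char 4 ('B'): step: R->7, L=2; B->plug->B->R->H->L->C->refl->B->L'->A->R'->H->plug->H
Char 5 ('F'): step: R->0, L->3 (L advanced); F->plug->F->R->B->L->D->refl->A->L'->H->R'->G->plug->G
Final: ciphertext=FDCHG, RIGHT=0, LEFT=3

Answer: FDCHG 0 3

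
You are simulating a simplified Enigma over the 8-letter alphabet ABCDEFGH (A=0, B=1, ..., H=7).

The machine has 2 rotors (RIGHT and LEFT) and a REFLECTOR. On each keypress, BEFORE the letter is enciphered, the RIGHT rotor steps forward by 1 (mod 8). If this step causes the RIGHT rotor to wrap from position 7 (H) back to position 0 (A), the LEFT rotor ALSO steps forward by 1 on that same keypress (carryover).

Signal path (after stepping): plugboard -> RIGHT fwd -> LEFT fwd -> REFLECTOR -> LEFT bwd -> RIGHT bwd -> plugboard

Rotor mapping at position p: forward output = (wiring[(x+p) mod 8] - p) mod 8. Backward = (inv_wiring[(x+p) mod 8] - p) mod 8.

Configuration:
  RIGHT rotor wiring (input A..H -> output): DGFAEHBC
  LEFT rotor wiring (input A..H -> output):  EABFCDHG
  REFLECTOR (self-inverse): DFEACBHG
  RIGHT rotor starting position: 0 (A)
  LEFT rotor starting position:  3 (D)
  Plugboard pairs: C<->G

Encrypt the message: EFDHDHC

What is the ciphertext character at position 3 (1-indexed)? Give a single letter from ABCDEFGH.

Char 1 ('E'): step: R->1, L=3; E->plug->E->R->G->L->F->refl->B->L'->F->R'->A->plug->A
Char 2 ('F'): step: R->2, L=3; F->plug->F->R->A->L->C->refl->E->L'->D->R'->A->plug->A
Char 3 ('D'): step: R->3, L=3; D->plug->D->R->G->L->F->refl->B->L'->F->R'->A->plug->A

A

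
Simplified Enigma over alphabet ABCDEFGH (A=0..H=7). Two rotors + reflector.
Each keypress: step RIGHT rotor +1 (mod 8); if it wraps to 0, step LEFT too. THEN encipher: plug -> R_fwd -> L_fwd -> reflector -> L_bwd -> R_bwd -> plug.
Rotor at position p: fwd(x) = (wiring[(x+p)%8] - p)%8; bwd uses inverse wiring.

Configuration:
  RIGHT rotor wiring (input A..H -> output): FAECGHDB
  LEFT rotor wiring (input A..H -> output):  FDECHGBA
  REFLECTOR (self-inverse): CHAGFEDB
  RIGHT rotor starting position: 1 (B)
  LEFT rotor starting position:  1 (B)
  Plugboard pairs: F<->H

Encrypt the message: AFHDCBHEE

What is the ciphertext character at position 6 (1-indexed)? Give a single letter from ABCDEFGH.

Char 1 ('A'): step: R->2, L=1; A->plug->A->R->C->L->B->refl->H->L'->G->R'->H->plug->F
Char 2 ('F'): step: R->3, L=1; F->plug->H->R->B->L->D->refl->G->L'->D->R'->B->plug->B
Char 3 ('H'): step: R->4, L=1; H->plug->F->R->E->L->F->refl->E->L'->H->R'->C->plug->C
Char 4 ('D'): step: R->5, L=1; D->plug->D->R->A->L->C->refl->A->L'->F->R'->G->plug->G
Char 5 ('C'): step: R->6, L=1; C->plug->C->R->H->L->E->refl->F->L'->E->R'->F->plug->H
Char 6 ('B'): step: R->7, L=1; B->plug->B->R->G->L->H->refl->B->L'->C->R'->A->plug->A

A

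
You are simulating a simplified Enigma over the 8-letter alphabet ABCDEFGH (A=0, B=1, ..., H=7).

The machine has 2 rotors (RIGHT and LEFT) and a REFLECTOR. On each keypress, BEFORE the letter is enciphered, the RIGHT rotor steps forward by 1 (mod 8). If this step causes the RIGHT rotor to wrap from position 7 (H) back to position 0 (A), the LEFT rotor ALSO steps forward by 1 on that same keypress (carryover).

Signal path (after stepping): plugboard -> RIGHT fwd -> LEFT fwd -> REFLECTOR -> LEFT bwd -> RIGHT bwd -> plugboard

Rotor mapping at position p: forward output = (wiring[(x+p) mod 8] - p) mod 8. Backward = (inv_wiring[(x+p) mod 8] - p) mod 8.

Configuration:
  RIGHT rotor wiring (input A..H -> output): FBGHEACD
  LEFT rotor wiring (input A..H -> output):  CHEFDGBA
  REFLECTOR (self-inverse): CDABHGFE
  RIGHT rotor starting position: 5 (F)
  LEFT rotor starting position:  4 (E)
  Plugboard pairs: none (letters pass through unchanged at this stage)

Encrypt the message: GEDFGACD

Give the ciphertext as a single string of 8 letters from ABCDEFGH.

Answer: FHHBHGBG

Derivation:
Char 1 ('G'): step: R->6, L=4; G->plug->G->R->G->L->A->refl->C->L'->B->R'->F->plug->F
Char 2 ('E'): step: R->7, L=4; E->plug->E->R->A->L->H->refl->E->L'->D->R'->H->plug->H
Char 3 ('D'): step: R->0, L->5 (L advanced); D->plug->D->R->H->L->G->refl->F->L'->D->R'->H->plug->H
Char 4 ('F'): step: R->1, L=5; F->plug->F->R->B->L->E->refl->H->L'->F->R'->B->plug->B
Char 5 ('G'): step: R->2, L=5; G->plug->G->R->D->L->F->refl->G->L'->H->R'->H->plug->H
Char 6 ('A'): step: R->3, L=5; A->plug->A->R->E->L->C->refl->A->L'->G->R'->G->plug->G
Char 7 ('C'): step: R->4, L=5; C->plug->C->R->G->L->A->refl->C->L'->E->R'->B->plug->B
Char 8 ('D'): step: R->5, L=5; D->plug->D->R->A->L->B->refl->D->L'->C->R'->G->plug->G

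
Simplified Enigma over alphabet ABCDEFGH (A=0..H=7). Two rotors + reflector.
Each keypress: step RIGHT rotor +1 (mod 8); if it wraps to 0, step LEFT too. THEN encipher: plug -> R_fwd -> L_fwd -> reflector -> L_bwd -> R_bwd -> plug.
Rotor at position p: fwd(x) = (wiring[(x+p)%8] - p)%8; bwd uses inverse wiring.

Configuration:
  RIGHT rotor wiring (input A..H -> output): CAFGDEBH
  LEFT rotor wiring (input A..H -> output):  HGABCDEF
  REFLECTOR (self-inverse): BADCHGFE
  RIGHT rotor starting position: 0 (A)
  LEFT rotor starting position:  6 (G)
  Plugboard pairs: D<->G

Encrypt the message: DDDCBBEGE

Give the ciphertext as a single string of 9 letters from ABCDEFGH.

Char 1 ('D'): step: R->1, L=6; D->plug->G->R->G->L->E->refl->H->L'->B->R'->H->plug->H
Char 2 ('D'): step: R->2, L=6; D->plug->G->R->A->L->G->refl->F->L'->H->R'->E->plug->E
Char 3 ('D'): step: R->3, L=6; D->plug->G->R->F->L->D->refl->C->L'->E->R'->E->plug->E
Char 4 ('C'): step: R->4, L=6; C->plug->C->R->F->L->D->refl->C->L'->E->R'->F->plug->F
Char 5 ('B'): step: R->5, L=6; B->plug->B->R->E->L->C->refl->D->L'->F->R'->D->plug->G
Char 6 ('B'): step: R->6, L=6; B->plug->B->R->B->L->H->refl->E->L'->G->R'->H->plug->H
Char 7 ('E'): step: R->7, L=6; E->plug->E->R->H->L->F->refl->G->L'->A->R'->A->plug->A
Char 8 ('G'): step: R->0, L->7 (L advanced); G->plug->D->R->G->L->E->refl->H->L'->C->R'->A->plug->A
Char 9 ('E'): step: R->1, L=7; E->plug->E->R->D->L->B->refl->A->L'->B->R'->H->plug->H

Answer: HEEFGHAAH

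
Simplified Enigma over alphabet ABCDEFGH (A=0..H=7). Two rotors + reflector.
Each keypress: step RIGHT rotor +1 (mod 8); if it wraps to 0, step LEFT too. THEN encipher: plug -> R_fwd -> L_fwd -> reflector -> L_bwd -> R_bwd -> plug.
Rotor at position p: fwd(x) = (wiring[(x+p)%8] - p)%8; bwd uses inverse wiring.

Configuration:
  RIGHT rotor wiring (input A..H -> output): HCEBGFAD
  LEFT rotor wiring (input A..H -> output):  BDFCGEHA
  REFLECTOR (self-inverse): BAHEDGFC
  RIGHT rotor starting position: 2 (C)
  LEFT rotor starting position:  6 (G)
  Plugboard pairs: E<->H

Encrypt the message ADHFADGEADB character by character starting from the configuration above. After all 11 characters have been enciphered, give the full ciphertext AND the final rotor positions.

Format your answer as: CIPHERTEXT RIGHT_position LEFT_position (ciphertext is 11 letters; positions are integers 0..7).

Char 1 ('A'): step: R->3, L=6; A->plug->A->R->G->L->A->refl->B->L'->A->R'->E->plug->H
Char 2 ('D'): step: R->4, L=6; D->plug->D->R->H->L->G->refl->F->L'->D->R'->E->plug->H
Char 3 ('H'): step: R->5, L=6; H->plug->E->R->F->L->E->refl->D->L'->C->R'->D->plug->D
Char 4 ('F'): step: R->6, L=6; F->plug->F->R->D->L->F->refl->G->L'->H->R'->H->plug->E
Char 5 ('A'): step: R->7, L=6; A->plug->A->R->E->L->H->refl->C->L'->B->R'->H->plug->E
Char 6 ('D'): step: R->0, L->7 (L advanced); D->plug->D->R->B->L->C->refl->H->L'->F->R'->F->plug->F
Char 7 ('G'): step: R->1, L=7; G->plug->G->R->C->L->E->refl->D->L'->E->R'->E->plug->H
Char 8 ('E'): step: R->2, L=7; E->plug->H->R->A->L->B->refl->A->L'->H->R'->B->plug->B
Char 9 ('A'): step: R->3, L=7; A->plug->A->R->G->L->F->refl->G->L'->D->R'->B->plug->B
Char 10 ('D'): step: R->4, L=7; D->plug->D->R->H->L->A->refl->B->L'->A->R'->G->plug->G
Char 11 ('B'): step: R->5, L=7; B->plug->B->R->D->L->G->refl->F->L'->G->R'->C->plug->C
Final: ciphertext=HHDEEFHBBGC, RIGHT=5, LEFT=7

Answer: HHDEEFHBBGC 5 7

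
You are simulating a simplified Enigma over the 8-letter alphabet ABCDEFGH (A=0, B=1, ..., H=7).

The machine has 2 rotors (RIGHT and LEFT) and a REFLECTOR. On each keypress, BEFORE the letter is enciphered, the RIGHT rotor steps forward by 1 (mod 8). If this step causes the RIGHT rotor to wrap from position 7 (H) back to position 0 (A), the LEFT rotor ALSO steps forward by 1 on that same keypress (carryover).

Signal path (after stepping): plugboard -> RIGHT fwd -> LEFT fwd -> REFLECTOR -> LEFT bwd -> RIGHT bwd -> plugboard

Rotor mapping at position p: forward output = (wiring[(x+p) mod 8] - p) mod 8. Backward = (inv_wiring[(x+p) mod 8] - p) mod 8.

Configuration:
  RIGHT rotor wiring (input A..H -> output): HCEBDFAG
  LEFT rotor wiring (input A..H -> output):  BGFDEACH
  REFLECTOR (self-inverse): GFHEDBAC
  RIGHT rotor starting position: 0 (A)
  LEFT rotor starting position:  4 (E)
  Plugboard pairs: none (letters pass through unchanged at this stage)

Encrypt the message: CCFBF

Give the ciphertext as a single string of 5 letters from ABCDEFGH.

Char 1 ('C'): step: R->1, L=4; C->plug->C->R->A->L->A->refl->G->L'->C->R'->D->plug->D
Char 2 ('C'): step: R->2, L=4; C->plug->C->R->B->L->E->refl->D->L'->D->R'->D->plug->D
Char 3 ('F'): step: R->3, L=4; F->plug->F->R->E->L->F->refl->B->L'->G->R'->A->plug->A
Char 4 ('B'): step: R->4, L=4; B->plug->B->R->B->L->E->refl->D->L'->D->R'->E->plug->E
Char 5 ('F'): step: R->5, L=4; F->plug->F->R->H->L->H->refl->C->L'->F->R'->E->plug->E

Answer: DDAEE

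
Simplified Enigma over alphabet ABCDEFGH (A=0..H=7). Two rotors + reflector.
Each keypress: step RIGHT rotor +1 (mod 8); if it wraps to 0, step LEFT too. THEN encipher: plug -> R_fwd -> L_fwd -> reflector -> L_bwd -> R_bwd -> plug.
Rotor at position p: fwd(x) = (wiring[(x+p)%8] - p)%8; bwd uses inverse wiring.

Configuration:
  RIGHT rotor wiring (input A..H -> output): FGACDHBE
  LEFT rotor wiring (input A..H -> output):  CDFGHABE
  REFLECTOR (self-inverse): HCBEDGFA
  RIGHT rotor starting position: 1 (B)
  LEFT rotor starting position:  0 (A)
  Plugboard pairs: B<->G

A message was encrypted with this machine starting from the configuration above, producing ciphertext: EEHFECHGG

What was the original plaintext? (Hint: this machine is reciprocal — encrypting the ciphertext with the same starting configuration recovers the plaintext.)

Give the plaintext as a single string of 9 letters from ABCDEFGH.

Answer: CADAADAFE

Derivation:
Char 1 ('E'): step: R->2, L=0; E->plug->E->R->H->L->E->refl->D->L'->B->R'->C->plug->C
Char 2 ('E'): step: R->3, L=0; E->plug->E->R->B->L->D->refl->E->L'->H->R'->A->plug->A
Char 3 ('H'): step: R->4, L=0; H->plug->H->R->G->L->B->refl->C->L'->A->R'->D->plug->D
Char 4 ('F'): step: R->5, L=0; F->plug->F->R->D->L->G->refl->F->L'->C->R'->A->plug->A
Char 5 ('E'): step: R->6, L=0; E->plug->E->R->C->L->F->refl->G->L'->D->R'->A->plug->A
Char 6 ('C'): step: R->7, L=0; C->plug->C->R->H->L->E->refl->D->L'->B->R'->D->plug->D
Char 7 ('H'): step: R->0, L->1 (L advanced); H->plug->H->R->E->L->H->refl->A->L'->F->R'->A->plug->A
Char 8 ('G'): step: R->1, L=1; G->plug->B->R->H->L->B->refl->C->L'->A->R'->F->plug->F
Char 9 ('G'): step: R->2, L=1; G->plug->B->R->A->L->C->refl->B->L'->H->R'->E->plug->E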